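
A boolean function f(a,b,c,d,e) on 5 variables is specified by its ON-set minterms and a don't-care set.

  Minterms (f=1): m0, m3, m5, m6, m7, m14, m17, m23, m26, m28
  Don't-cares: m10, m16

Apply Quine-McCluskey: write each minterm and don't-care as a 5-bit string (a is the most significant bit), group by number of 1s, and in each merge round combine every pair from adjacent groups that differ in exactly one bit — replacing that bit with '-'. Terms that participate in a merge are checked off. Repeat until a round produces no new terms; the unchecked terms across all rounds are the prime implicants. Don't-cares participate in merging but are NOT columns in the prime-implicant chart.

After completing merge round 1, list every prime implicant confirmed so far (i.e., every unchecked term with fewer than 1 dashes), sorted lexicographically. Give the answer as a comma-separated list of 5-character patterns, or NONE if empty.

11100

[col 0] 00000*, 00011*, 00101*, 00110*, 00111*, 01010*, 01110*, 10000*, 10001*, 10111*, 11010*, 11100
[col 1] -0000, -0111, -1010, 0-110, 00-11, 001-1, 0011-, 01-10, 1000-
Prime implicants: -0000, -0111, -1010, 0-110, 00-11, 001-1, 0011-, 01-10, 1000-, 11100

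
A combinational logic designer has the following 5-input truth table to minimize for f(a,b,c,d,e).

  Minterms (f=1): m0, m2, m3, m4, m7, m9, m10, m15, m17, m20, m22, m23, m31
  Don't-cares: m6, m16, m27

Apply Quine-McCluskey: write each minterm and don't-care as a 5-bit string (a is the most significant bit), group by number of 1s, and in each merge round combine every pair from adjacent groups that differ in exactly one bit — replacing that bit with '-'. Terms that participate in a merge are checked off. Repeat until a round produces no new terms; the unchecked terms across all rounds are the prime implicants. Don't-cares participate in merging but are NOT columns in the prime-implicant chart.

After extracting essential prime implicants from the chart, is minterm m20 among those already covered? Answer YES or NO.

size-2^0 implicants → 00000(✓)  00010(✓)  00011(✓)  00100(✓)  00110(✓)  00111(✓)  01001  01010(✓)  01111(✓)  10000(✓)  10001(✓)  10100(✓)  10110(✓)  10111(✓)  11011(✓)  11111(✓)
size-2^1 implicants → -0000(✓)  -0100(✓)  -0110(✓)  -0111(✓)  -1111(✓)  0-010  0-111(✓)  00-00(✓)  00-10(✓)  00-11(✓)  000-0(✓)  0001-(✓)  001-0(✓)  0011-(✓)  1-111(✓)  10-00(✓)  1000-  101-0(✓)  1011-(✓)  11-11
size-2^2 implicants → --111  -0-00  -01-0  -011-  00--0  00-1-
Unchecked terms (primes): --111, -0-00, -01-0, -011-, 0-010, 00--0, 00-1-, 01001, 1000-, 11-11
Minterm coverage:
  m0 ⊆ -0-00,00--0
  m2 ⊆ 0-010,00--0,00-1-
  m3 ⊆ 00-1- [E]
  m4 ⊆ -0-00,-01-0,00--0
  m7 ⊆ --111,-011-,00-1-
  m9 ⊆ 01001 [E]
  m10 ⊆ 0-010 [E]
  m15 ⊆ --111 [E]
  m17 ⊆ 1000- [E]
  m20 ⊆ -0-00,-01-0
  m22 ⊆ -01-0,-011-
  m23 ⊆ --111,-011-
  m31 ⊆ --111,11-11
E = {--111, 0-010, 00-1-, 01001, 1000-}

NO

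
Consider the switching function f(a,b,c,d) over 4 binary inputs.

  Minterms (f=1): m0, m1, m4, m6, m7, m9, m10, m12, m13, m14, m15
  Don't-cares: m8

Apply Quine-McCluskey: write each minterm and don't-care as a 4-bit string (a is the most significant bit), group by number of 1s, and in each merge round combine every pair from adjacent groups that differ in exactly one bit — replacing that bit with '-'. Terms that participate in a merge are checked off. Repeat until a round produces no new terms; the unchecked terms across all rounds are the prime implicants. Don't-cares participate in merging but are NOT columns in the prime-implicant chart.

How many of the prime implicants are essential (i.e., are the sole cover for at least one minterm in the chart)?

3

Round 0: 0000✓ 0001✓ 0100✓ 0110✓ 0111✓ 1000✓ 1001✓ 1010✓ 1100✓ 1101✓ 1110✓ 1111✓
Round 1: -000✓ -001✓ -100✓ -110✓ -111✓ 0-00✓ 000-✓ 01-0✓ 011-✓ 1-00✓ 1-01✓ 1-10✓ 10-0✓ 100-✓ 11-0✓ 11-1✓ 110-✓ 111-✓
Round 2: --00 -00- -1-0 -11- 1--0 1-0- 11--
PIs = {--00, -00-, -1-0, -11-, 1--0, 1-0-, 11--}
Coverage chart:
  m0: --00,-00-
  m1: -00- ←essential
  m4: --00,-1-0
  m6: -1-0,-11-
  m7: -11- ←essential
  m9: -00-,1-0-
  m10: 1--0 ←essential
  m12: --00,-1-0,1--0,1-0-,11--
  m13: 1-0-,11--
  m14: -1-0,-11-,1--0,11--
  m15: -11-,11--
Essential: -00-, -11-, 1--0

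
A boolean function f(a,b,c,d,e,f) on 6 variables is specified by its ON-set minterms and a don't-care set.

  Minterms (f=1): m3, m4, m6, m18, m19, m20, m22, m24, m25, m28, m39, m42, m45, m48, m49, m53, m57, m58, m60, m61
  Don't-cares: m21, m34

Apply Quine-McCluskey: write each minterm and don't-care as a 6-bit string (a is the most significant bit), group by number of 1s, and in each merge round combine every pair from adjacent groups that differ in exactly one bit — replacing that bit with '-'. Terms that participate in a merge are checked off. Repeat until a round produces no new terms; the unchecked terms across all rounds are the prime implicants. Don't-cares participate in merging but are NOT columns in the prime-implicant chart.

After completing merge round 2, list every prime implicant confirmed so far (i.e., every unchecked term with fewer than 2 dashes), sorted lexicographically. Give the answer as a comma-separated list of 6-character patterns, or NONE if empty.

size-2^0 implicants → 000011(✓)  000100(✓)  000110(✓)  010010(✓)  010011(✓)  010100(✓)  010101(✓)  010110(✓)  011000(✓)  011001(✓)  011100(✓)  100010(✓)  100111  101010(✓)  101101(✓)  110000(✓)  110001(✓)  110101(✓)  111001(✓)  111010(✓)  111100(✓)  111101(✓)
size-2^1 implicants → -10101  -11001  -11100  0-0011  0-0100(✓)  0-0110(✓)  0001-0(✓)  01-100  010-10  01001-  0101-0(✓)  01010-  011-00  01100-  1-1010  1-1101  10-010  11-001(✓)  11-101(✓)  110-01(✓)  11000-  111-01(✓)  11110-
size-2^2 implicants → 0-01-0  11--01
Unchecked terms (primes): -10101, -11001, -11100, 0-0011, 0-01-0, 01-100, 010-10, 01001-, 01010-, 011-00, 01100-, 1-1010, 1-1101, 10-010, 100111, 11--01, 11000-, 11110-

-10101, -11001, -11100, 0-0011, 01-100, 010-10, 01001-, 01010-, 011-00, 01100-, 1-1010, 1-1101, 10-010, 100111, 11000-, 11110-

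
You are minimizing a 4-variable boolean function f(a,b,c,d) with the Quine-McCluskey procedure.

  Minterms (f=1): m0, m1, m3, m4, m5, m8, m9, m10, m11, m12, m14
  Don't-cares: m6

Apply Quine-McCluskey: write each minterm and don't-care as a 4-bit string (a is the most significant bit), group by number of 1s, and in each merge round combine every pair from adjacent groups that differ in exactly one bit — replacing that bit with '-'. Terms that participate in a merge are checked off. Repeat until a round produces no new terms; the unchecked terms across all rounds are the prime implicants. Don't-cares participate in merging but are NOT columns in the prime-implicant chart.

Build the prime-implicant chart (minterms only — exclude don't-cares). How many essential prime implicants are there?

2

[col 0] 0000*, 0001*, 0011*, 0100*, 0101*, 0110*, 1000*, 1001*, 1010*, 1011*, 1100*, 1110*
[col 1] -000*, -001*, -011*, -100*, -110*, 0-00*, 0-01*, 00-1*, 000-*, 01-0*, 010-*, 1-00*, 1-10*, 10-0*, 10-1*, 100-*, 101-*, 11-0*
[col 2] --00, -0-1, -00-, -1-0, 0-0-, 1--0, 10--
Prime implicants: --00, -0-1, -00-, -1-0, 0-0-, 1--0, 10--
PI chart (minterm → PIs covering it):
  0 | --00,-00-,0-0-
  1 | -0-1,-00-,0-0-
  3 | -0-1  (sole → essential)
  4 | --00,-1-0,0-0-
  5 | 0-0-  (sole → essential)
  8 | --00,-00-,1--0,10--
  9 | -0-1,-00-,10--
  10 | 1--0,10--
  11 | -0-1,10--
  12 | --00,-1-0,1--0
  14 | -1-0,1--0
Essential prime implicants: -0-1, 0-0-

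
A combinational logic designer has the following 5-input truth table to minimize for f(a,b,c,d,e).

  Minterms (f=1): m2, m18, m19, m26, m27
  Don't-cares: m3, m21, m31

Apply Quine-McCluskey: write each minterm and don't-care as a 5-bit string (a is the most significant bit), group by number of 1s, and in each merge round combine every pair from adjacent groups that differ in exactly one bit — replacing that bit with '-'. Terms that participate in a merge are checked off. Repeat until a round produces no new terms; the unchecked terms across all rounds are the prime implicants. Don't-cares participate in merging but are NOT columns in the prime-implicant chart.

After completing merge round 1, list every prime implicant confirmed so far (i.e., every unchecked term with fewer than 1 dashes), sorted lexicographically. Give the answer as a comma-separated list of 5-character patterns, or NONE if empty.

10101

Round 0: 00010✓ 00011✓ 10010✓ 10011✓ 10101 11010✓ 11011✓ 11111✓
Round 1: -0010✓ -0011✓ 0001-✓ 1-010✓ 1-011✓ 1001-✓ 11-11 1101-✓
Round 2: -001- 1-01-
PIs = {-001-, 1-01-, 10101, 11-11}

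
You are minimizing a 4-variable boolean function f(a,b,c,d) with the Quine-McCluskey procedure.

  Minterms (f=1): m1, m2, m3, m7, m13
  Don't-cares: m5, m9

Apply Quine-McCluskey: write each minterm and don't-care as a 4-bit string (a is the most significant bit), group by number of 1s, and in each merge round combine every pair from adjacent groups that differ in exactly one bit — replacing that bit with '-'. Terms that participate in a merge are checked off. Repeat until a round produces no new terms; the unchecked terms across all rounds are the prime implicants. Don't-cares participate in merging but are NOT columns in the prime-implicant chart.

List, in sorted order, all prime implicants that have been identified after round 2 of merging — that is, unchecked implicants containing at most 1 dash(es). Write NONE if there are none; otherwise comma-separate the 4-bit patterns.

001-

[col 0] 0001*, 0010*, 0011*, 0101*, 0111*, 1001*, 1101*
[col 1] -001*, -101*, 0-01*, 0-11*, 00-1*, 001-, 01-1*, 1-01*
[col 2] --01, 0--1
Prime implicants: --01, 0--1, 001-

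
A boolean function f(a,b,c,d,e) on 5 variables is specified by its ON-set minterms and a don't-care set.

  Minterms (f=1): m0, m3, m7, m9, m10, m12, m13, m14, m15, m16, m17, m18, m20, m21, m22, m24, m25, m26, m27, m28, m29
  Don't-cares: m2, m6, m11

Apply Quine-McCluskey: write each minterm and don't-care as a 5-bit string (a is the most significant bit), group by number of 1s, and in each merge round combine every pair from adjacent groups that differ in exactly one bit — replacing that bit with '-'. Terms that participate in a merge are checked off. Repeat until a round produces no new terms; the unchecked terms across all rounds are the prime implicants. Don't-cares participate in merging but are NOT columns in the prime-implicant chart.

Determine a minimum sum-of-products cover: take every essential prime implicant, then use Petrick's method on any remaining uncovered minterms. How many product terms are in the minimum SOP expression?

Round 0: 00000✓ 00010✓ 00011✓ 00110✓ 00111✓ 01001✓ 01010✓ 01011✓ 01100✓ 01101✓ 01110✓ 01111✓ 10000✓ 10001✓ 10010✓ 10100✓ 10101✓ 10110✓ 11000✓ 11001✓ 11010✓ 11011✓ 11100✓ 11101✓
Round 1: -0000✓ -0010✓ -0110✓ -1001✓ -1010✓ -1011✓ -1100✓ -1101✓ 0-010✓ 0-011✓ 0-110✓ 0-111✓ 00-10✓ 00-11✓ 000-0✓ 0001-✓ 0011-✓ 01-01✓ 01-10✓ 01-11✓ 010-1✓ 0101-✓ 011-0✓ 011-1✓ 0110-✓ 0111-✓ 1-000✓ 1-001✓ 1-010✓ 1-100✓ 1-101✓ 10-00✓ 10-01✓ 10-10✓ 100-0✓ 1000-✓ 101-0✓ 1010-✓ 11-00✓ 11-01✓ 110-0✓ 110-1✓ 1100-✓ 1101-✓ 1110-✓
Round 2: --010 -0-10 -00-0 -1-01 -10-1 -101- -110- 0--10✓ 0--11✓ 0-01-✓ 0-11-✓ 00-1-✓ 01--1 01-1-✓ 011-- 1--00✓ 1--01✓ 1-0-0 1-00-✓ 1-10-✓ 10--0 10-0-✓ 11-0-✓ 110--
Round 3: 0--1- 1--0-
PIs = {--010, -0-10, -00-0, -1-01, -10-1, -101-, -110-, 0--1-, 01--1, 011--, 1--0-, 1-0-0, 10--0, 110--}
Coverage chart:
  m0: -00-0 ←essential
  m3: 0--1- ←essential
  m7: 0--1- ←essential
  m9: -1-01,-10-1,01--1
  m10: --010,-101-,0--1-
  m12: -110-,011--
  m13: -1-01,-110-,01--1,011--
  m14: 0--1-,011--
  m15: 0--1-,01--1,011--
  m16: -00-0,1--0-,1-0-0,10--0
  m17: 1--0- ←essential
  m18: --010,-0-10,-00-0,1-0-0,10--0
  m20: 1--0-,10--0
  m21: 1--0- ←essential
  m22: -0-10,10--0
  m24: 1--0-,1-0-0,110--
  m25: -1-01,-10-1,1--0-,110--
  m26: --010,-101-,1-0-0,110--
  m27: -10-1,-101-,110--
  m28: -110-,1--0-
  m29: -1-01,-110-,1--0-
Essential: -00-0, 0--1-, 1--0-
Petrick residual → --010, -0-10, -10-1, -110-
Min cover (7 terms): c'de' + b'de' + b'c'e' + bc'e + bcd' + a'd + ad'

7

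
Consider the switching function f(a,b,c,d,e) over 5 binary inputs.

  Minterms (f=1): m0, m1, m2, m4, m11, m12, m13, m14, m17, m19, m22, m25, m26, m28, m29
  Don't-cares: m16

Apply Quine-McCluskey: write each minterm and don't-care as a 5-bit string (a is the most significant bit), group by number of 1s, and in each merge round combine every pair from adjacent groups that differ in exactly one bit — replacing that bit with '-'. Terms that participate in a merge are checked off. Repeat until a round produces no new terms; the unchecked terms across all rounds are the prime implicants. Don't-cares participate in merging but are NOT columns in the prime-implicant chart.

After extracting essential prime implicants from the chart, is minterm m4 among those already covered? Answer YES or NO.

size-2^0 implicants → 00000(✓)  00001(✓)  00010(✓)  00100(✓)  01011  01100(✓)  01101(✓)  01110(✓)  10000(✓)  10001(✓)  10011(✓)  10110  11001(✓)  11010  11100(✓)  11101(✓)
size-2^1 implicants → -0000(✓)  -0001(✓)  -1100(✓)  -1101(✓)  0-100  00-00  000-0  0000-(✓)  011-0  0110-(✓)  1-001  100-1  1000-(✓)  11-01  1110-(✓)
size-2^2 implicants → -000-  -110-
Unchecked terms (primes): -000-, -110-, 0-100, 00-00, 000-0, 01011, 011-0, 1-001, 100-1, 10110, 11-01, 11010
Minterm coverage:
  m0 ⊆ -000-,00-00,000-0
  m1 ⊆ -000- [E]
  m2 ⊆ 000-0 [E]
  m4 ⊆ 0-100,00-00
  m11 ⊆ 01011 [E]
  m12 ⊆ -110-,0-100,011-0
  m13 ⊆ -110- [E]
  m14 ⊆ 011-0 [E]
  m17 ⊆ -000-,1-001,100-1
  m19 ⊆ 100-1 [E]
  m22 ⊆ 10110 [E]
  m25 ⊆ 1-001,11-01
  m26 ⊆ 11010 [E]
  m28 ⊆ -110- [E]
  m29 ⊆ -110-,11-01
E = {-000-, -110-, 000-0, 01011, 011-0, 100-1, 10110, 11010}

NO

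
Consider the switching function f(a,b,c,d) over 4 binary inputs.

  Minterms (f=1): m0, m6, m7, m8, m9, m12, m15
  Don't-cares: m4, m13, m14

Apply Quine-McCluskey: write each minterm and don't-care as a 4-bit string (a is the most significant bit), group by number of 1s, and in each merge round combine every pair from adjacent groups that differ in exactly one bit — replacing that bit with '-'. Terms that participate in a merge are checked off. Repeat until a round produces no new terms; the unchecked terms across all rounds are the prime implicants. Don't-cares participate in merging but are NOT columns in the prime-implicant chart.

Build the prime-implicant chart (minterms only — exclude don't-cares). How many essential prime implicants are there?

Round 0: 0000✓ 0100✓ 0110✓ 0111✓ 1000✓ 1001✓ 1100✓ 1101✓ 1110✓ 1111✓
Round 1: -000✓ -100✓ -110✓ -111✓ 0-00✓ 01-0✓ 011-✓ 1-00✓ 1-01✓ 100-✓ 11-0✓ 11-1✓ 110-✓ 111-✓
Round 2: --00 -1-0 -11- 1-0- 11--
PIs = {--00, -1-0, -11-, 1-0-, 11--}
Coverage chart:
  m0: --00 ←essential
  m6: -1-0,-11-
  m7: -11- ←essential
  m8: --00,1-0-
  m9: 1-0- ←essential
  m12: --00,-1-0,1-0-,11--
  m15: -11-,11--
Essential: --00, -11-, 1-0-

3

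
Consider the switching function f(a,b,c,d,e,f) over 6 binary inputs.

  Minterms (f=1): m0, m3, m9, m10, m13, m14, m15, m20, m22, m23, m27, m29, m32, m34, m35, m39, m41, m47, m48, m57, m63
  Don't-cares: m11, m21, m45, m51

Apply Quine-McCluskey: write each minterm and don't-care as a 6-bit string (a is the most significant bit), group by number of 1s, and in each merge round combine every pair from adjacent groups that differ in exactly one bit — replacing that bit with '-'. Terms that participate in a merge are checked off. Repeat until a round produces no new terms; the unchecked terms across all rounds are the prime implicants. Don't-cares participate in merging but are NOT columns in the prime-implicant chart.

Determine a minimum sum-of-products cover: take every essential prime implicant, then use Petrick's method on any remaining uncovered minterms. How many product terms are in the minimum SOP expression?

12

size-2^0 implicants → 000000(✓)  000011(✓)  001001(✓)  001010(✓)  001011(✓)  001101(✓)  001110(✓)  001111(✓)  010100(✓)  010101(✓)  010110(✓)  010111(✓)  011011(✓)  011101(✓)  100000(✓)  100010(✓)  100011(✓)  100111(✓)  101001(✓)  101101(✓)  101111(✓)  110000(✓)  110011(✓)  111001(✓)  111111(✓)
size-2^1 implicants → -00000  -00011  -01001(✓)  -01101(✓)  -01111(✓)  0-1011  0-1101  00-011  001-01(✓)  001-10(✓)  001-11(✓)  0010-1(✓)  00101-(✓)  0011-1(✓)  00111-(✓)  01-101  0101-0(✓)  0101-1(✓)  01010-(✓)  01011-(✓)  1-0000  1-0011  1-1001  1-1111  10-111  100-11  1000-0  10001-  101-01(✓)  1011-1(✓)
size-2^2 implicants → -01-01  -011-1  001--1  001-1-  0101--
Unchecked terms (primes): -00000, -00011, -01-01, -011-1, 0-1011, 0-1101, 00-011, 001--1, 001-1-, 01-101, 0101--, 1-0000, 1-0011, 1-1001, 1-1111, 10-111, 100-11, 1000-0, 10001-
Minterm coverage:
  m0 ⊆ -00000 [E]
  m3 ⊆ -00011,00-011
  m9 ⊆ -01-01,001--1
  m10 ⊆ 001-1- [E]
  m13 ⊆ -01-01,-011-1,0-1101,001--1
  m14 ⊆ 001-1- [E]
  m15 ⊆ -011-1,001--1,001-1-
  m20 ⊆ 0101-- [E]
  m22 ⊆ 0101-- [E]
  m23 ⊆ 0101-- [E]
  m27 ⊆ 0-1011 [E]
  m29 ⊆ 0-1101,01-101
  m32 ⊆ -00000,1-0000,1000-0
  m34 ⊆ 1000-0,10001-
  m35 ⊆ -00011,1-0011,100-11,10001-
  m39 ⊆ 10-111,100-11
  m41 ⊆ -01-01,1-1001
  m47 ⊆ -011-1,1-1111,10-111
  m48 ⊆ 1-0000 [E]
  m57 ⊆ 1-1001 [E]
  m63 ⊆ 1-1111 [E]
E = {-00000, 0-1011, 001-1-, 0101--, 1-0000, 1-1001, 1-1111}
Petrick residual → -00011, -01-01, 0-1101, 10-111, 1000-0
Cover = b'c'd'e'f' + b'c'd'ef + b'ce'f + a'cd'ef + a'cde'f + a'b'ce + a'bc'd + ac'd'e'f' + acd'e'f + acdef + ab'def + ab'c'd'f'  |cover|=12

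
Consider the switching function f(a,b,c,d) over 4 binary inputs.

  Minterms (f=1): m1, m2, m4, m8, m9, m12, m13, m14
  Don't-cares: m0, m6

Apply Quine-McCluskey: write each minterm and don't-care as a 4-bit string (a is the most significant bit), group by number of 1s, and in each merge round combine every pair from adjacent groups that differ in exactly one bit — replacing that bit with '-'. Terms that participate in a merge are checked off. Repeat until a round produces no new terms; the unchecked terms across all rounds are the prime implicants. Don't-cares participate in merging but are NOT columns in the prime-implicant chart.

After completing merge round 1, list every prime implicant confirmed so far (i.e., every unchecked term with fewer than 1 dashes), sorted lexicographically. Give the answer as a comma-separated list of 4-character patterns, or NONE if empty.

NONE

[col 0] 0000*, 0001*, 0010*, 0100*, 0110*, 1000*, 1001*, 1100*, 1101*, 1110*
[col 1] -000*, -001*, -100*, -110*, 0-00*, 0-10*, 00-0*, 000-*, 01-0*, 1-00*, 1-01*, 100-*, 11-0*, 110-*
[col 2] --00, -00-, -1-0, 0--0, 1-0-
Prime implicants: --00, -00-, -1-0, 0--0, 1-0-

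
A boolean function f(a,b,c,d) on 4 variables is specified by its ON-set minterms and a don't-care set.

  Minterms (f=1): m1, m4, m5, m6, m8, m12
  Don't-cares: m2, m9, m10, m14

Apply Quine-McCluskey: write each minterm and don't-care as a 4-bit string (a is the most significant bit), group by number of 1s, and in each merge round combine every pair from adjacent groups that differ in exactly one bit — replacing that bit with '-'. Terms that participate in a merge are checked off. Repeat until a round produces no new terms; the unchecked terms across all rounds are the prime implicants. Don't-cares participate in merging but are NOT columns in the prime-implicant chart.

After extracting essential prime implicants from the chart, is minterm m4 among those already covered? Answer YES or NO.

NO

size-2^0 implicants → 0001(✓)  0010(✓)  0100(✓)  0101(✓)  0110(✓)  1000(✓)  1001(✓)  1010(✓)  1100(✓)  1110(✓)
size-2^1 implicants → -001  -010(✓)  -100(✓)  -110(✓)  0-01  0-10(✓)  01-0(✓)  010-  1-00(✓)  1-10(✓)  10-0(✓)  100-  11-0(✓)
size-2^2 implicants → --10  -1-0  1--0
Unchecked terms (primes): --10, -001, -1-0, 0-01, 010-, 1--0, 100-
Minterm coverage:
  m1 ⊆ -001,0-01
  m4 ⊆ -1-0,010-
  m5 ⊆ 0-01,010-
  m6 ⊆ --10,-1-0
  m8 ⊆ 1--0,100-
  m12 ⊆ -1-0,1--0
(no essential prime implicants)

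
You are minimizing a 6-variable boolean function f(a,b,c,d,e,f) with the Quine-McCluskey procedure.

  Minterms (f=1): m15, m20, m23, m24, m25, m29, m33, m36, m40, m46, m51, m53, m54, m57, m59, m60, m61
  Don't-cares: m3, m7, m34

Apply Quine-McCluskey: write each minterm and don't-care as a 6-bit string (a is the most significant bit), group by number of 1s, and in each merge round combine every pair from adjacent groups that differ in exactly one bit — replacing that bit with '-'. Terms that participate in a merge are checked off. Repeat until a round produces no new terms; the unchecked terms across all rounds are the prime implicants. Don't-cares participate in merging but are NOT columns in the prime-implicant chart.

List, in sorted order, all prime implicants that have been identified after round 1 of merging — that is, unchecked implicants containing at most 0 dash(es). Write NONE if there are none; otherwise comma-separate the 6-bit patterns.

size-2^0 implicants → 000011(✓)  000111(✓)  001111(✓)  010100  010111(✓)  011000(✓)  011001(✓)  011101(✓)  100001  100010  100100  101000  101110  110011(✓)  110101(✓)  110110  111001(✓)  111011(✓)  111100(✓)  111101(✓)
size-2^1 implicants → -11001(✓)  -11101(✓)  0-0111  00-111  000-11  011-01(✓)  01100-  11-011  11-101  111-01(✓)  1110-1  11110-
size-2^2 implicants → -11-01
Unchecked terms (primes): -11-01, 0-0111, 00-111, 000-11, 010100, 01100-, 100001, 100010, 100100, 101000, 101110, 11-011, 11-101, 110110, 1110-1, 11110-

010100, 100001, 100010, 100100, 101000, 101110, 110110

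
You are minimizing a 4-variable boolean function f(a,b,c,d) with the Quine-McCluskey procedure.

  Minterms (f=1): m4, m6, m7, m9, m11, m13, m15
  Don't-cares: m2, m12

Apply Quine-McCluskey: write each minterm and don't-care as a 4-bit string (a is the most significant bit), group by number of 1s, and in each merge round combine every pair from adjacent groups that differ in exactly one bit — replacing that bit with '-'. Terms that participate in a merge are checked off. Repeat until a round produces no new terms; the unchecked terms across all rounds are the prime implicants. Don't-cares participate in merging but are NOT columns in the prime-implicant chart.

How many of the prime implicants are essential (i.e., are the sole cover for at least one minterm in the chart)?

1

size-2^0 implicants → 0010(✓)  0100(✓)  0110(✓)  0111(✓)  1001(✓)  1011(✓)  1100(✓)  1101(✓)  1111(✓)
size-2^1 implicants → -100  -111  0-10  01-0  011-  1-01(✓)  1-11(✓)  10-1(✓)  11-1(✓)  110-
size-2^2 implicants → 1--1
Unchecked terms (primes): -100, -111, 0-10, 01-0, 011-, 1--1, 110-
Minterm coverage:
  m4 ⊆ -100,01-0
  m6 ⊆ 0-10,01-0,011-
  m7 ⊆ -111,011-
  m9 ⊆ 1--1 [E]
  m11 ⊆ 1--1 [E]
  m13 ⊆ 1--1,110-
  m15 ⊆ -111,1--1
E = {1--1}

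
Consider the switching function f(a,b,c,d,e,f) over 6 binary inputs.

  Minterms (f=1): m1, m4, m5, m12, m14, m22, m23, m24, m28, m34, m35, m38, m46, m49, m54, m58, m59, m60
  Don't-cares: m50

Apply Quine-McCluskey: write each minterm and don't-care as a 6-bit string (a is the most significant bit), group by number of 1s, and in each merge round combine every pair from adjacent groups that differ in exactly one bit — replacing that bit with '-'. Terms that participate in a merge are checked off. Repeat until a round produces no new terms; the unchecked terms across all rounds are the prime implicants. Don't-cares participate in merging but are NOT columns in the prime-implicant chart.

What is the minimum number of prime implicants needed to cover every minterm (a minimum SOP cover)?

10

Round 0: 000001✓ 000100✓ 000101✓ 001100✓ 001110✓ 010110✓ 010111✓ 011000✓ 011100✓ 100010✓ 100011✓ 100110✓ 101110✓ 110001 110010✓ 110110✓ 111010✓ 111011✓ 111100✓
Round 1: -01110 -10110 -11100 0-1100 00-100 000-01 00010- 0011-0 01011- 011-00 1-0010✓ 1-0110✓ 10-110 100-10✓ 10001- 11-010 110-10✓ 11101-
Round 2: 1-0-10
PIs = {-01110, -10110, -11100, 0-1100, 00-100, 000-01, 00010-, 0011-0, 01011-, 011-00, 1-0-10, 10-110, 10001-, 11-010, 110001, 11101-}
Coverage chart:
  m1: 000-01 ←essential
  m4: 00-100,00010-
  m5: 000-01,00010-
  m12: 0-1100,00-100,0011-0
  m14: -01110,0011-0
  m22: -10110,01011-
  m23: 01011- ←essential
  m24: 011-00 ←essential
  m28: -11100,0-1100,011-00
  m34: 1-0-10,10001-
  m35: 10001- ←essential
  m38: 1-0-10,10-110
  m46: -01110,10-110
  m49: 110001 ←essential
  m54: -10110,1-0-10
  m58: 11-010,11101-
  m59: 11101- ←essential
  m60: -11100 ←essential
Essential: -11100, 000-01, 01011-, 011-00, 10001-, 110001, 11101-
Petrick residual → -01110, 00-100, 1-0-10
Min cover (10 terms): b'cdef' + bcde'f' + a'b'de'f' + a'b'c'e'f + a'bc'de + a'bce'f' + ac'ef' + ab'c'd'e + abc'd'e'f + abcd'e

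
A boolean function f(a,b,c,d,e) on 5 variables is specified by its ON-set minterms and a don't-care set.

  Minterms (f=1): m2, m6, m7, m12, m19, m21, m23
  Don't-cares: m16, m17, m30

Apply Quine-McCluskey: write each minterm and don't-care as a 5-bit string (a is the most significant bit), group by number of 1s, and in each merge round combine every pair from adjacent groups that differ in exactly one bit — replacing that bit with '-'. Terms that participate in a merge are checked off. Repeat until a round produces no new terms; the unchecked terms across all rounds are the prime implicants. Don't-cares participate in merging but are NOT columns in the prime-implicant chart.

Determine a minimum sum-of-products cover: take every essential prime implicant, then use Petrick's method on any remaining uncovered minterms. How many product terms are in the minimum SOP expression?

[col 0] 00010*, 00110*, 00111*, 01100, 10000*, 10001*, 10011*, 10101*, 10111*, 11110
[col 1] -0111, 00-10, 0011-, 10-01*, 10-11*, 100-1*, 1000-, 101-1*
[col 2] 10--1
Prime implicants: -0111, 00-10, 0011-, 01100, 10--1, 1000-, 11110
PI chart (minterm → PIs covering it):
  2 | 00-10  (sole → essential)
  6 | 00-10,0011-
  7 | -0111,0011-
  12 | 01100  (sole → essential)
  19 | 10--1  (sole → essential)
  21 | 10--1  (sole → essential)
  23 | -0111,10--1
Essential prime implicants: 00-10, 01100, 10--1
Petrick residual → -0111
Minimum SOP uses 4 PIs: b'cde + a'b'de' + a'bcd'e' + ab'e

4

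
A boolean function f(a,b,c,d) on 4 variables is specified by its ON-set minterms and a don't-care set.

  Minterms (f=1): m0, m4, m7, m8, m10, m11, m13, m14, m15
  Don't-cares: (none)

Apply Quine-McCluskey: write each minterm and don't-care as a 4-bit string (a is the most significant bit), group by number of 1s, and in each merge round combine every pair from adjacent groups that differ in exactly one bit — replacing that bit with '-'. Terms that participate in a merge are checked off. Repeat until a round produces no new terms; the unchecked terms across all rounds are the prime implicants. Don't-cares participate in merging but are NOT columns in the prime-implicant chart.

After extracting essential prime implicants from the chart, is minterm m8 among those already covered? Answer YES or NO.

NO

[col 0] 0000*, 0100*, 0111*, 1000*, 1010*, 1011*, 1101*, 1110*, 1111*
[col 1] -000, -111, 0-00, 1-10*, 1-11*, 10-0, 101-*, 11-1, 111-*
[col 2] 1-1-
Prime implicants: -000, -111, 0-00, 1-1-, 10-0, 11-1
PI chart (minterm → PIs covering it):
  0 | -000,0-00
  4 | 0-00  (sole → essential)
  7 | -111  (sole → essential)
  8 | -000,10-0
  10 | 1-1-,10-0
  11 | 1-1-  (sole → essential)
  13 | 11-1  (sole → essential)
  14 | 1-1-  (sole → essential)
  15 | -111,1-1-,11-1
Essential prime implicants: -111, 0-00, 1-1-, 11-1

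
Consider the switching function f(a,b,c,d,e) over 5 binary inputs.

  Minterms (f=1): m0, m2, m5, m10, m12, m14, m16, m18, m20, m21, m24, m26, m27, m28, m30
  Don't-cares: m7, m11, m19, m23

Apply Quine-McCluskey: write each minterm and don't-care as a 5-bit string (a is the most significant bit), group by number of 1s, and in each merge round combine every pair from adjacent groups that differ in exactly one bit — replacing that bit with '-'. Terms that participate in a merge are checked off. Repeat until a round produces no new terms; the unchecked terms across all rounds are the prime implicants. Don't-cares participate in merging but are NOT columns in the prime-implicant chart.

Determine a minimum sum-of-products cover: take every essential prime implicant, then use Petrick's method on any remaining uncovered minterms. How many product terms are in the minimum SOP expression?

Round 0: 00000✓ 00010✓ 00101✓ 00111✓ 01010✓ 01011✓ 01100✓ 01110✓ 10000✓ 10010✓ 10011✓ 10100✓ 10101✓ 10111✓ 11000✓ 11010✓ 11011✓ 11100✓ 11110✓
Round 1: -0000✓ -0010✓ -0101✓ -0111✓ -1010✓ -1011✓ -1100✓ -1110✓ 0-010✓ 000-0✓ 001-1✓ 01-10✓ 0101-✓ 011-0✓ 1-000✓ 1-010✓ 1-011✓ 1-100✓ 10-00✓ 10-11 100-0✓ 1001-✓ 101-1✓ 1010- 11-00✓ 11-10✓ 110-0✓ 1101-✓ 111-0✓
Round 2: --010 -00-0 -01-1 -1-10 -101- -11-0 1--00 1-0-0 1-01- 11--0
PIs = {--010, -00-0, -01-1, -1-10, -101-, -11-0, 1--00, 1-0-0, 1-01-, 10-11, 1010-, 11--0}
Coverage chart:
  m0: -00-0 ←essential
  m2: --010,-00-0
  m5: -01-1 ←essential
  m10: --010,-1-10,-101-
  m12: -11-0 ←essential
  m14: -1-10,-11-0
  m16: -00-0,1--00,1-0-0
  m18: --010,-00-0,1-0-0,1-01-
  m20: 1--00,1010-
  m21: -01-1,1010-
  m24: 1--00,1-0-0,11--0
  m26: --010,-1-10,-101-,1-0-0,1-01-,11--0
  m27: -101-,1-01-
  m28: -11-0,1--00,11--0
  m30: -1-10,-11-0,11--0
Essential: -00-0, -01-1, -11-0
Petrick residual → -101-, 1--00
Min cover (5 terms): b'c'e' + b'ce + bc'd + bce' + ad'e'

5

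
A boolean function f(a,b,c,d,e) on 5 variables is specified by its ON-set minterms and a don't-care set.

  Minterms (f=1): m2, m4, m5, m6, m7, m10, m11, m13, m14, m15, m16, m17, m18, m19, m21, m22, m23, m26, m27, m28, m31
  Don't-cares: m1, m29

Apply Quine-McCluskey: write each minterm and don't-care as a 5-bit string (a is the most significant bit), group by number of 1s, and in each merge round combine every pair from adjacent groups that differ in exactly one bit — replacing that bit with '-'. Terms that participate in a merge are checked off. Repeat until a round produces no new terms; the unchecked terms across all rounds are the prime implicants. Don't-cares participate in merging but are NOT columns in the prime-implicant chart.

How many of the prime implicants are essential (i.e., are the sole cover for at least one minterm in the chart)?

4

Round 0: 00001✓ 00010✓ 00100✓ 00101✓ 00110✓ 00111✓ 01010✓ 01011✓ 01101✓ 01110✓ 01111✓ 10000✓ 10001✓ 10010✓ 10011✓ 10101✓ 10110✓ 10111✓ 11010✓ 11011✓ 11100✓ 11101✓ 11111✓
Round 1: -0001✓ -0010✓ -0101✓ -0110✓ -0111✓ -1010✓ -1011✓ -1101✓ -1111✓ 0-010✓ 0-101✓ 0-110✓ 0-111✓ 00-01✓ 00-10✓ 001-0✓ 001-1✓ 0010-✓ 0011-✓ 01-10✓ 01-11✓ 0101-✓ 011-1✓ 0111-✓ 1-010✓ 1-011✓ 1-101✓ 1-111✓ 10-01✓ 10-10✓ 10-11✓ 100-0✓ 100-1✓ 1000-✓ 1001-✓ 101-1✓ 1011-✓ 11-11✓ 1101-✓ 111-1✓ 1110-
Round 2: --010 --101✓ --111✓ -0-01 -0-10 -01-1✓ -011- -1-11 -101- -11-1✓ 0--10 0-1-1✓ 0-11- 001-- 01-1- 1--11 1-01- 1-1-1✓ 10--1 10-1- 100--
Round 3: --1-1
PIs = {--010, --1-1, -0-01, -0-10, -011-, -1-11, -101-, 0--10, 0-11-, 001--, 01-1-, 1--11, 1-01-, 10--1, 10-1-, 100--, 1110-}
Coverage chart:
  m2: --010,-0-10,0--10
  m4: 001-- ←essential
  m5: --1-1,-0-01,001--
  m6: -0-10,-011-,0--10,0-11-,001--
  m7: --1-1,-011-,0-11-,001--
  m10: --010,-101-,0--10,01-1-
  m11: -1-11,-101-,01-1-
  m13: --1-1 ←essential
  m14: 0--10,0-11-,01-1-
  m15: --1-1,-1-11,0-11-,01-1-
  m16: 100-- ←essential
  m17: -0-01,10--1,100--
  m18: --010,-0-10,1-01-,10-1-,100--
  m19: 1--11,1-01-,10--1,10-1-,100--
  m21: --1-1,-0-01,10--1
  m22: -0-10,-011-,10-1-
  m23: --1-1,-011-,1--11,10--1,10-1-
  m26: --010,-101-,1-01-
  m27: -1-11,-101-,1--11,1-01-
  m28: 1110- ←essential
  m31: --1-1,-1-11,1--11
Essential: --1-1, 001--, 100--, 1110-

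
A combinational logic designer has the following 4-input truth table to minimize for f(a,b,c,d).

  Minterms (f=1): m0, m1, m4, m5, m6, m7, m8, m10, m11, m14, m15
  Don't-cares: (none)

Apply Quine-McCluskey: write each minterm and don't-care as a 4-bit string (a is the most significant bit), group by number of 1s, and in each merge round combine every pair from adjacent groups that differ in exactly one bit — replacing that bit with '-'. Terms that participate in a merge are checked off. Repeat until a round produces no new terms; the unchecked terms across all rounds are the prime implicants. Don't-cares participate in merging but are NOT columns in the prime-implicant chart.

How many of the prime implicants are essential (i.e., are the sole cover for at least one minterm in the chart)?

2

size-2^0 implicants → 0000(✓)  0001(✓)  0100(✓)  0101(✓)  0110(✓)  0111(✓)  1000(✓)  1010(✓)  1011(✓)  1110(✓)  1111(✓)
size-2^1 implicants → -000  -110(✓)  -111(✓)  0-00(✓)  0-01(✓)  000-(✓)  01-0(✓)  01-1(✓)  010-(✓)  011-(✓)  1-10(✓)  1-11(✓)  10-0  101-(✓)  111-(✓)
size-2^2 implicants → -11-  0-0-  01--  1-1-
Unchecked terms (primes): -000, -11-, 0-0-, 01--, 1-1-, 10-0
Minterm coverage:
  m0 ⊆ -000,0-0-
  m1 ⊆ 0-0- [E]
  m4 ⊆ 0-0-,01--
  m5 ⊆ 0-0-,01--
  m6 ⊆ -11-,01--
  m7 ⊆ -11-,01--
  m8 ⊆ -000,10-0
  m10 ⊆ 1-1-,10-0
  m11 ⊆ 1-1- [E]
  m14 ⊆ -11-,1-1-
  m15 ⊆ -11-,1-1-
E = {0-0-, 1-1-}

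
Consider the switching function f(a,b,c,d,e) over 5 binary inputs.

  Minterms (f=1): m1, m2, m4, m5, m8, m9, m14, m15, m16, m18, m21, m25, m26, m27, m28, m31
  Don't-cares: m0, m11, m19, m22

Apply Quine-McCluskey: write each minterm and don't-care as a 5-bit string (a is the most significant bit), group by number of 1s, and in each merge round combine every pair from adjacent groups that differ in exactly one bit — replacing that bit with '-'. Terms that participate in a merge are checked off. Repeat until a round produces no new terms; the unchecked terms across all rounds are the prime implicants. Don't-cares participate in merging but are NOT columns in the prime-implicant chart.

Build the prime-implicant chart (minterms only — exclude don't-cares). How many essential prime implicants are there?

[col 0] 00000*, 00001*, 00010*, 00100*, 00101*, 01000*, 01001*, 01011*, 01110*, 01111*, 10000*, 10010*, 10011*, 10101*, 10110*, 11001*, 11010*, 11011*, 11100, 11111*
[col 1] -0000*, -0010*, -0101, -1001*, -1011*, -1111*, 0-000*, 0-001*, 00-00*, 00-01*, 000-0*, 0000-*, 0010-*, 01-11*, 010-1*, 0100-*, 0111-, 1-010*, 1-011*, 10-10, 100-0*, 1001-*, 11-11*, 110-1*, 1101-*
[col 2] -00-0, -1-11, -10-1, 0-00-, 00-0-, 1-01-
Prime implicants: -00-0, -0101, -1-11, -10-1, 0-00-, 00-0-, 0111-, 1-01-, 10-10, 11100
PI chart (minterm → PIs covering it):
  1 | 0-00-,00-0-
  2 | -00-0  (sole → essential)
  4 | 00-0-  (sole → essential)
  5 | -0101,00-0-
  8 | 0-00-  (sole → essential)
  9 | -10-1,0-00-
  14 | 0111-  (sole → essential)
  15 | -1-11,0111-
  16 | -00-0  (sole → essential)
  18 | -00-0,1-01-,10-10
  21 | -0101  (sole → essential)
  25 | -10-1  (sole → essential)
  26 | 1-01-  (sole → essential)
  27 | -1-11,-10-1,1-01-
  28 | 11100  (sole → essential)
  31 | -1-11  (sole → essential)
Essential prime implicants: -00-0, -0101, -1-11, -10-1, 0-00-, 00-0-, 0111-, 1-01-, 11100

9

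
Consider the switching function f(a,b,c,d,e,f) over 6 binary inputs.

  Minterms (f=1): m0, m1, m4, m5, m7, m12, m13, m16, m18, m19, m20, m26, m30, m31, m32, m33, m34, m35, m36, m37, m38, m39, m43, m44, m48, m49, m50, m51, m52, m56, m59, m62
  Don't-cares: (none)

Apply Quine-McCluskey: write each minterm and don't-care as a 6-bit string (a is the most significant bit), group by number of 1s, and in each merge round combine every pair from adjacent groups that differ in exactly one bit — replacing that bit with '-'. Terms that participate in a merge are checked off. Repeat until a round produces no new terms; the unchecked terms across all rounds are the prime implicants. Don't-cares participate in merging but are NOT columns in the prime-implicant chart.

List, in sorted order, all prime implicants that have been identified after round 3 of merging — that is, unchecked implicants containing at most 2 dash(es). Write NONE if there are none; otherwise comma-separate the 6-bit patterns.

-0-100, -001-1, -100-0, -1001-, -11110, 00-10-, 01-010, 011-10, 01111-, 1--011, 11-000

size-2^0 implicants → 000000(✓)  000001(✓)  000100(✓)  000101(✓)  000111(✓)  001100(✓)  001101(✓)  010000(✓)  010010(✓)  010011(✓)  010100(✓)  011010(✓)  011110(✓)  011111(✓)  100000(✓)  100001(✓)  100010(✓)  100011(✓)  100100(✓)  100101(✓)  100110(✓)  100111(✓)  101011(✓)  101100(✓)  110000(✓)  110001(✓)  110010(✓)  110011(✓)  110100(✓)  111000(✓)  111011(✓)  111110(✓)
size-2^1 implicants → -00000(✓)  -00001(✓)  -00100(✓)  -00101(✓)  -00111(✓)  -01100(✓)  -10000(✓)  -10010(✓)  -10011(✓)  -10100(✓)  -11110  0-0000(✓)  0-0100(✓)  00-100(✓)  00-101(✓)  000-00(✓)  000-01(✓)  00000-(✓)  0001-1(✓)  00010-(✓)  00110-(✓)  01-010  010-00(✓)  0100-0(✓)  01001-(✓)  011-10  01111-  1-0000(✓)  1-0001(✓)  1-0010(✓)  1-0011(✓)  1-0100(✓)  1-1011(✓)  10-011(✓)  10-100(✓)  100-00(✓)  100-01(✓)  100-10(✓)  100-11(✓)  1000-0(✓)  1000-1(✓)  10000-(✓)  10001-(✓)  1001-0(✓)  1001-1(✓)  10010-(✓)  10011-(✓)  11-000  11-011(✓)  110-00(✓)  1100-0(✓)  1100-1(✓)  11000-(✓)  11001-(✓)
size-2^2 implicants → --0000(✓)  --0100(✓)  -0-100  -00-00(✓)  -00-01(✓)  -0000-(✓)  -001-1  -0010-(✓)  -10-00(✓)  -100-0  -1001-  0-0-00(✓)  00-10-  000-0-(✓)  1--011  1-0-00(✓)  1-00-0(✓)  1-00-1(✓)  1-000-(✓)  1-001-(✓)  100--0(✓)  100--1(✓)  100-0-(✓)  100-1-(✓)  1000--(✓)  1001--(✓)  1100--(✓)
size-2^3 implicants → --0-00  -00-0-  1-00--  100---
Unchecked terms (primes): --0-00, -0-100, -00-0-, -001-1, -100-0, -1001-, -11110, 00-10-, 01-010, 011-10, 01111-, 1--011, 1-00--, 100---, 11-000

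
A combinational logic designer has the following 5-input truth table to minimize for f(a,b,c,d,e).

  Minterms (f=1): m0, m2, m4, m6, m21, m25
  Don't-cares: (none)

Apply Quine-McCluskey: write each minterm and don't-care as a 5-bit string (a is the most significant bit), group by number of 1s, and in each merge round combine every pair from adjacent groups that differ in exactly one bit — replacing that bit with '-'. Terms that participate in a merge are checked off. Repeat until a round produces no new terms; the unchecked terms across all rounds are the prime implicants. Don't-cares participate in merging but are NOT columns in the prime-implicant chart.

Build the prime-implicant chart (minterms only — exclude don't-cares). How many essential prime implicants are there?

3

[col 0] 00000*, 00010*, 00100*, 00110*, 10101, 11001
[col 1] 00-00*, 00-10*, 000-0*, 001-0*
[col 2] 00--0
Prime implicants: 00--0, 10101, 11001
PI chart (minterm → PIs covering it):
  0 | 00--0  (sole → essential)
  2 | 00--0  (sole → essential)
  4 | 00--0  (sole → essential)
  6 | 00--0  (sole → essential)
  21 | 10101  (sole → essential)
  25 | 11001  (sole → essential)
Essential prime implicants: 00--0, 10101, 11001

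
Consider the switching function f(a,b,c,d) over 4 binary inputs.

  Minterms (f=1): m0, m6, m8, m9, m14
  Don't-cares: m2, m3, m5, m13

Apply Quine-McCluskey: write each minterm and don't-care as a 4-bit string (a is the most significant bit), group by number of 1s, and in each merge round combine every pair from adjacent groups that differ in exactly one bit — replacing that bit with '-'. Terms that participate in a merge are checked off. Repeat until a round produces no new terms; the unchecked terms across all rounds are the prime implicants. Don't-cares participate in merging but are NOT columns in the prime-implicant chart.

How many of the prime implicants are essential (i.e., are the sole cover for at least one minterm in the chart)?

[col 0] 0000*, 0010*, 0011*, 0101*, 0110*, 1000*, 1001*, 1101*, 1110*
[col 1] -000, -101, -110, 0-10, 00-0, 001-, 1-01, 100-
Prime implicants: -000, -101, -110, 0-10, 00-0, 001-, 1-01, 100-
PI chart (minterm → PIs covering it):
  0 | -000,00-0
  6 | -110,0-10
  8 | -000,100-
  9 | 1-01,100-
  14 | -110  (sole → essential)
Essential prime implicants: -110

1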